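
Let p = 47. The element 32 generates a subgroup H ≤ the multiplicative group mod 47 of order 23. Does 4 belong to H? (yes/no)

4 ∈ ⟨32⟩ iff 4^23 ≡ 1 (mod 47), since |⟨32⟩| = 23.
4^23 mod 47 = 1.
Since 1 = 1, 4 lies in the subgroup.

yes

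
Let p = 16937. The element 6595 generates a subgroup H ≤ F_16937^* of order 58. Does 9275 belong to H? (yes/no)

no

9275 ∈ ⟨6595⟩ iff 9275^58 ≡ 1 (mod 16937), since |⟨6595⟩| = 58.
9275^58 mod 16937 = 8614.
Since 8614 ≠ 1, 9275 does not lie in the subgroup.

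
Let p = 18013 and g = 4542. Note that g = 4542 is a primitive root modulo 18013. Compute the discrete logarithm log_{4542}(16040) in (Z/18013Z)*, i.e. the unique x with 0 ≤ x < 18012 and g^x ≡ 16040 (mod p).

13904

Baby-step giant-step with m = ceil(sqrt(18012)) = 135.
Baby table (4542^j mod 18013 for j=0..134):
  0:1  1:4542  2:4879  3:4428  4:9468  5:6625  6:9040  7:8053
  8:10336  9:4234  10:10957  11:14788  12:14632  13:8587  14:4009  15:15748
  16:15806  17:9047  18:3821  19:8463  20:17217  21:5181  22:7124  23:5860
  24:10919  25:4309  26:9360  27:2440  28:4485  29:16180  30:14533  31:9254
  32:7339  33:9688  34:15150  35:1640  36:9511  37:3788  38:2681  39:314
  40:3161  41:901  42:3391  43:807  44:8755  45:10519  46:6822  47:3164
  48:14527  49:15  50:14091  51:1133  52:12381  53:15929  54:9310  55:9509
  56:12717  57:10936  58:9471  59:2238  60:5664  61:3324  62:2714  63:6096
  64:2051  65:2921  66:9614  67:3276  68:854  69:6073  70:5663  71:16795
  72:15848  73:1668  74:10596  75:14309  76:574  77:13236  78:8531  79:1839
  80:12719  81:2007  82:1216  83:11094  84:6587  85:16574  86:2781  87:4189
  88:4710  89:11389  90:13515  91:14839  92:12105  93:5234  94:13681  95:12265
  96:11434  97:1749  98:225  99:13222  100:16995  101:5585  102:4766  103:13559
  104:16544  105:10625  106:1923  107:15974  108:15557  109:12908  110:13834  111:4684
  112:1375  113:12752  114:7789  115:106  116:13114  117:12810  118:1030  119:12893
  120:17756  121:3551  122:7007  123:14836  124:16492  125:8610  126:397  127:1874
  128:9572  129:10655  130:12092  131:227  132:4293  133:8740  134:14441
Giant step factor: 4542^(-135) ≡ 12472 (mod 18013).
Scan 16040·12472^i mod 18013 for i = 0, 1, …:
  i=0: 16040   i=1: 16515   i=2: 14438   i=3: 12788
  i=4: 4834   i=5: 137   i=6: 15442   i=7: 15641
  i=8: 11775   i=9: 15824     …   i=101: 15569
  i=102: 14441
Match at i=102, j=134: x = 102·135 + 134 = 13904.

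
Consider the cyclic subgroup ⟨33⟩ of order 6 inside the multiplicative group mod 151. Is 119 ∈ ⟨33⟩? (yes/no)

yes

119 ∈ ⟨33⟩ iff 119^6 ≡ 1 (mod 151), since |⟨33⟩| = 6.
119^6 mod 151 = 1.
Since 1 = 1, 119 lies in the subgroup.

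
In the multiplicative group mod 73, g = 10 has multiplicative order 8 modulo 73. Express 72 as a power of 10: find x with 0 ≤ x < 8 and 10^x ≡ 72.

Successive powers of 10 modulo 73:
  10^0=1  10^1=10  10^2=27  10^3=51  10^4=72
So 10^4 ≡ 72 (mod 73), giving x = 4.

4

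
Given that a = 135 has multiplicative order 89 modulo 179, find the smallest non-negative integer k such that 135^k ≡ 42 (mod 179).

6

Baby-step giant-step with m = ceil(sqrt(89)) = 10.
Baby table (135^j mod 179 for j=0..9):
  0:1  1:135  2:146  3:20  4:15  5:56  6:42  7:121
  8:46  9:124
Giant step factor: 135^(-10) ≡ 77 (mod 179).
Scan 42·77^i mod 179 for i = 0, 1, …:
  i=0: 42
Match at i=0, j=6: k = 0·10 + 6 = 6.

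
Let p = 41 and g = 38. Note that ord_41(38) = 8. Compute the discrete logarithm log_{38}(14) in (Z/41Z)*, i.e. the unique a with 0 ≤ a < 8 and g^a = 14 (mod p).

3

Successive powers of 38 modulo 41:
  38^0=1  38^1=38  38^2=9  38^3=14
So 38^3 ≡ 14 (mod 41), giving a = 3.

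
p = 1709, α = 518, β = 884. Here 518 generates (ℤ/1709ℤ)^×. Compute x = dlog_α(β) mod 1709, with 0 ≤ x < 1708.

1667

Baby-step giant-step with m = ceil(sqrt(1708)) = 42.
Baby table (518^j mod 1709 for j=0..41):
  0:1  1:518  2:11  3:571  4:121  5:1154  6:1331  7:731
  8:969  9:1205  10:405  11:1292  12:1037  13:540  14:1153  15:813
  16:720  17:398  18:1084  19:960  20:1670  21:306  22:1280  23:1657
  24:408  25:1137  26:1070  27:544  28:1516  29:857  30:1295  31:882
  32:573  33:1157  34:1176  35:764  36:973  37:1568  38:449  39:158
  40:1521  41:29
Giant step factor: 518^(-42) ≡ 457 (mod 1709).
Scan 884·457^i mod 1709 for i = 0, 1, …:
  i=0: 884   i=1: 664   i=2: 955   i=3: 640
  i=4: 241   i=5: 761   i=6: 850   i=7: 507
  i=8: 984   i=9: 221     …   i=38: 1666
  i=39: 857
Match at i=39, j=29: x = 39·42 + 29 = 1667.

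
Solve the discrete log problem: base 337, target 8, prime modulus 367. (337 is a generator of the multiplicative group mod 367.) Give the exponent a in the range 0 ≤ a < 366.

6

Successive powers of 337 modulo 367:
  337^0=1  337^1=337  337^2=166  337^3=158  337^4=31  337^5=171
  337^6=8
So 337^6 ≡ 8 (mod 367), giving a = 6.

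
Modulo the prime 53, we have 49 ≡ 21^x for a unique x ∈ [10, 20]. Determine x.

16

Compute 21^10 mod 53 = 40, then multiply by 21 repeatedly:
  21^10=40  21^11=45  21^12=44  21^13=23  21^14=6
  21^15=20  21^16=49
Found 49 at exponent 16.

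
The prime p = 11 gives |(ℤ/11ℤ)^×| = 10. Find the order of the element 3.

The order of 3 must divide p − 1 = 10 = 2 · 5.
Divisors: 1, 2, 5, 10.
Check each in increasing order: 3^1 ≡ 3;  3^2 ≡ 9;  3^5 ≡ 1.
Smallest exponent giving 1 is 5.

5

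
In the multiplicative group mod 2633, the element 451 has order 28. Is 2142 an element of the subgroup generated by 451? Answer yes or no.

2142 ∈ ⟨451⟩ iff 2142^28 ≡ 1 (mod 2633), since |⟨451⟩| = 28.
2142^28 mod 2633 = 1.
Since 1 = 1, 2142 lies in the subgroup.

yes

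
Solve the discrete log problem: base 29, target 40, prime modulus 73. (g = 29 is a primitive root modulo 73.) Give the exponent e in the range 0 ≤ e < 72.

11

Baby-step giant-step with m = ceil(sqrt(72)) = 9.
Baby table (29^j mod 73 for j=0..8):
  0:1  1:29  2:38  3:7  4:57  5:47  6:49  7:34
  8:37
Giant step factor: 29^(-9) ≡ 63 (mod 73).
Scan 40·63^i mod 73 for i = 0, 1, …:
  i=0: 40   i=1: 38
Match at i=1, j=2: e = 1·9 + 2 = 11.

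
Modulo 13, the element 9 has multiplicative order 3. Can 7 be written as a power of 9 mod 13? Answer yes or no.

⟨9⟩ has order 3; its elements mod 13 are {1, 3, 9}.
7 is not in this set.

no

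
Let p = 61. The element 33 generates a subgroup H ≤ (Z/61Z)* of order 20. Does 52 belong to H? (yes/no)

52 ∈ ⟨33⟩ iff 52^20 ≡ 1 (mod 61), since |⟨33⟩| = 20.
52^20 mod 61 = 1.
Since 1 = 1, 52 lies in the subgroup.

yes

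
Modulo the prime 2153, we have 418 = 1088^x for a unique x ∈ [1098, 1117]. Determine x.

Compute 1088^1098 mod 2153 = 2055, then multiply by 1088 repeatedly:
  1088^1098=2055  1088^1099=1026  1088^1100=1034  1088^1101=1126  1088^1102=31
  1088^1103=1433  1088^1104=332  1088^1105=1665  1088^1106=847  1088^1107=52
  1088^1108=598  1088^1109=418
Found 418 at exponent 1109.

1109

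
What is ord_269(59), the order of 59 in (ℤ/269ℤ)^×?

268

The order of 59 must divide p − 1 = 268 = 2^2 · 67.
Divisors: 1, 2, 4, 67, 134, 268.
Check each in increasing order: 59^1 ≡ 59;  59^2 ≡ 253;  59^4 ≡ 256;  59^67 ≡ 82;  59^134 ≡ 268;  59^268 ≡ 1.
Smallest exponent giving 1 is 268.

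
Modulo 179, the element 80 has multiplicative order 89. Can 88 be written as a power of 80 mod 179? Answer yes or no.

yes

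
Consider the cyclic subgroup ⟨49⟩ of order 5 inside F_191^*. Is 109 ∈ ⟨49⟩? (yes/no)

yes

109 ∈ ⟨49⟩ iff 109^5 ≡ 1 (mod 191), since |⟨49⟩| = 5.
109^5 mod 191 = 1.
Since 1 = 1, 109 lies in the subgroup.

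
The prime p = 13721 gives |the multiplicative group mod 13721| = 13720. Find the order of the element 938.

13720

The order of 938 must divide p − 1 = 13720 = 2^3 · 5 · 7^3.
Divisors: 1, 2, 4, 5, 7, 8, 10, 14, 20, 28, 35, 40, 49, 56, 70, 98, 140, 196, 245, 280, 343, 392, 490, 686, 980, 1372, 1715, 1960, 2744, 3430, 6860, 13720.
Check each in increasing order: 938^1 ≡ 938;  938^2 ≡ 1700;  938^4 ≡ 8590;  938^5 ≡ 3193;  938^7 ≡ 8305;  938^8 ≡ 10283;  938^10 ≡ 546;  938^14 ≡ 11279;  938^20 ≡ 9975;  938^28 ≡ 8450;  938^35 ≡ 8056;  938^40 ≡ 9654;  938^49 ≡ 3162;  938^56 ≡ 12137;  938^70 ≡ 12527;  938^98 ≡ 9356;  938^140 ≡ 12373;  938^196 ≡ 8477;  938^245 ≡ 7161;  938^280 ≡ 5932;  938^343 ≡ 12394;  938^392 ≡ 2652;  938^490 ≡ 4544;  938^686 ≡ 4641;  938^980 ≡ 11552;  938^1372 ≡ 10632;  938^1715 ≡ 10245;  938^1960 ≡ 11979;  938^2744 ≡ 5826;  938^3430 ≡ 8096;  938^6860 ≡ 13720;  938^13720 ≡ 1.
Smallest exponent giving 1 is 13720.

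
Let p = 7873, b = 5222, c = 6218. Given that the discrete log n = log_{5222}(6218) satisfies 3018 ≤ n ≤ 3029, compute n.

Compute 5222^3018 mod 7873 = 121, then multiply by 5222 repeatedly:
  5222^3018=121  5222^3019=2022  5222^3020=1191  5222^3021=7605  5222^3022=1898
  5222^3023=7122  5222^3024=6905  5222^3025=7443  5222^3026=6218
Found 6218 at exponent 3026.

3026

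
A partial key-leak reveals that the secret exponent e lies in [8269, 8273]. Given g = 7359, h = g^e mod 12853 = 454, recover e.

8269

Compute 7359^8269 mod 12853 = 454, then multiply by 7359 repeatedly:
  7359^8269=454
Found 454 at exponent 8269.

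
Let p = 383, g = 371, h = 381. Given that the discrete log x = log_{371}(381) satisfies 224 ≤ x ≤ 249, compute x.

229

Compute 371^224 mod 383 = 370, then multiply by 371 repeatedly:
  371^224=370  371^225=156  371^226=43  371^227=250  371^228=64
  371^229=381
Found 381 at exponent 229.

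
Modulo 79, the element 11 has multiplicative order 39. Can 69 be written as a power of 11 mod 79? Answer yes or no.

69 ∈ ⟨11⟩ iff 69^39 ≡ 1 (mod 79), since |⟨11⟩| = 39.
69^39 mod 79 = 78.
Since 78 ≠ 1, 69 does not lie in the subgroup.

no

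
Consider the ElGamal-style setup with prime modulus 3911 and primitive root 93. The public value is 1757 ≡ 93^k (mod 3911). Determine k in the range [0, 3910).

3298

Baby-step giant-step with m = ceil(sqrt(3910)) = 63.
Baby table (93^j mod 3911 for j=0..62):
  0:1  1:93  2:827  3:2602  4:3415  5:804  6:463  7:38
  8:3534  9:138  10:1101  11:707  12:3175  13:1950  14:1444  15:1318
  16:1333  17:2728  18:3400  19:3320  20:3702  21:118  22:3152  23:3722
  24:1978  25:137  26:1008  27:3791  28:573  29:2446  30:640  31:855
  32:1295  33:3105  34:3262  35:2219  36:2995  37:854  38:1202  39:2278
  40:660  41:2715  42:2191  43:391  44:1164  45:2655  46:522  47:1614
  48:1484  49:1127  50:3125  51:1211  52:3115  53:281  54:2667  55:1638
  56:3716  57:1420  58:2997  59:1040  60:2856  61:3571  62:3579
Giant step factor: 93^(-63) ≡ 655 (mod 3911).
Scan 1757·655^i mod 3911 for i = 0, 1, …:
  i=0: 1757   i=1: 1001   i=2: 2518   i=3: 2759
  i=4: 263   i=5: 181   i=6: 1225   i=7: 620
  i=8: 3267   i=9: 568     …   i=51: 172
  i=52: 3152
Match at i=52, j=22: k = 52·63 + 22 = 3298.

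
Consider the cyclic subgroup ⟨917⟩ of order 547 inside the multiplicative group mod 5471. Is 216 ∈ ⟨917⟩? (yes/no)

no

216 ∈ ⟨917⟩ iff 216^547 ≡ 1 (mod 5471), since |⟨917⟩| = 547.
216^547 mod 5471 = 4566.
Since 4566 ≠ 1, 216 does not lie in the subgroup.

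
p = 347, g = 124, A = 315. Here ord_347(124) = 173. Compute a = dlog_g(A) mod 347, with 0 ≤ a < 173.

170

Baby-step giant-step with m = ceil(sqrt(173)) = 14.
Baby table (124^j mod 347 for j=0..13):
  0:1  1:124  2:108  3:206  4:213  5:40  6:102  7:156
  8:259  9:192  10:212  11:263  12:341  13:297
Giant step factor: 124^(-14) ≡ 83 (mod 347).
Scan 315·83^i mod 347 for i = 0, 1, …:
  i=0: 315   i=1: 120   i=2: 244   i=3: 126
  i=4: 48   i=5: 167   i=6: 328   i=7: 158
  i=8: 275   i=9: 270   i=10: 202   i=11: 110
  i=12: 108
Match at i=12, j=2: a = 12·14 + 2 = 170.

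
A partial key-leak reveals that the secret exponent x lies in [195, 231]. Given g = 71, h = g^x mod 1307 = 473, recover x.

206

Compute 71^195 mod 1307 = 678, then multiply by 71 repeatedly:
  71^195=678  71^196=1086  71^197=1300  71^198=810  71^199=2
  71^200=142  71^201=933  71^202=893  71^203=667  71^204=305
  71^205=743  71^206=473
Found 473 at exponent 206.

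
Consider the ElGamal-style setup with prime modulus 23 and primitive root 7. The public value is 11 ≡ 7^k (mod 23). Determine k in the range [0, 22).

19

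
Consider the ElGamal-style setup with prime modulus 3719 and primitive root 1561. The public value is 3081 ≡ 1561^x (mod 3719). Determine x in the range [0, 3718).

Baby-step giant-step with m = ceil(sqrt(3718)) = 61.
Baby table (1561^j mod 3719 for j=0..60):
  0:1  1:1561  2:776  3:2661  4:3417  5:891  6:3664  7:3401
  8:1948  9:2405  10:1734  11:3061  12:3025  13:2614  14:711  15:1609
  16:1324  17:2719  18:980  19:1271  20:1804  21:761  22:1560  23:2934
  24:1885  25:756  26:1193  27:2773  28:3456  29:2266  30:457  31:3048
  32:1327  33:3683  34:3308  35:1816  36:898  37:3434  38:1395  39:1980
  40:291  41:533  42:2676  43:799  44:1374  45:2670  46:2590  47:437
  48:1580  49:683  50:2529  51:1910  52:2591  53:1998  54:2356  55:3344
  56:2227  57:2801  58:2536  59:1680  60:585
Giant step factor: 1561^(-61) ≡ 698 (mod 3719).
Scan 3081·698^i mod 3719 for i = 0, 1, …:
  i=0: 3081   i=1: 956   i=2: 1587   i=3: 3183
  i=4: 1491   i=5: 3117   i=6: 51   i=7: 2127
  i=8: 765   i=9: 2153     …   i=39: 630
  i=40: 898
Match at i=40, j=36: x = 40·61 + 36 = 2476.

2476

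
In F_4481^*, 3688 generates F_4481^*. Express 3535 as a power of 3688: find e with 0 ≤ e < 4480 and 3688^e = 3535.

2624

Baby-step giant-step with m = ceil(sqrt(4480)) = 67.
Baby table (3688^j mod 4481 for j=0..66):
  0:1  1:3688  2:1509  3:4271  4:733  5:1261  6:3771  7:2905
  8:4050  9:1227  10:3847  11:890  12:2228  13:3191  14:1302  15:2625
  16:2040  17:4402  18:4394  19:1776  20:3147  21:346  22:3444  23:2318
  24:3517  25:2682  26:1649  27:795  28:1386  29:3228  30:3328  31:205
  32:3232  33:156  34:1760  35:2392  36:3088  37:2323  38:4033  39:1265
  40:599  41:4460  42:3210  43:4159  44:4410  45:2531  46:405  47:1467
  48:1729  49:89  50:1119  51:4352  52:3715  53:2503  54:204  55:4025
  56:3128  57:1970  58:1659  59:1827  60:3033  61:1128  62:1696  63:3853
  64:613  65:2320  66:1931
Giant step factor: 3688^(-67) ≡ 1713 (mod 4481).
Scan 3535·1713^i mod 4481 for i = 0, 1, …:
  i=0: 3535   i=1: 1624   i=2: 3692   i=3: 1705
  i=4: 3534   i=5: 4392   i=6: 4378   i=7: 2801
  i=8: 3443   i=9: 863     …   i=38: 508
  i=39: 890
Match at i=39, j=11: e = 39·67 + 11 = 2624.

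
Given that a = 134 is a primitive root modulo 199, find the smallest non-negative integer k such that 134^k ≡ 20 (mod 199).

Baby-step giant-step with m = ceil(sqrt(198)) = 15.
Baby table (134^j mod 199 for j=0..14):
  0:1  1:134  2:46  3:194  4:126  5:168  6:25  7:166
  8:155  9:74  10:165  11:21  12:28  13:170  14:94
Giant step factor: 134^(-15) ≡ 27 (mod 199).
Scan 20·27^i mod 199 for i = 0, 1, …:
  i=0: 20   i=1: 142   i=2: 53   i=3: 38
  i=4: 31   i=5: 41   i=6: 112   i=7: 39
  i=8: 58   i=9: 173   i=10: 94
Match at i=10, j=14: k = 10·15 + 14 = 164.

164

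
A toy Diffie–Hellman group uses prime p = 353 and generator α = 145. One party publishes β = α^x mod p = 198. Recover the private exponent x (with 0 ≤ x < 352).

Successive powers of 145 modulo 353:
  145^0=1  145^1=145  145^2=198
So 145^2 ≡ 198 (mod 353), giving x = 2.

2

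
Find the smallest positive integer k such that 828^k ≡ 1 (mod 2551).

1275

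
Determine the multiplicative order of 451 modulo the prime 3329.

3328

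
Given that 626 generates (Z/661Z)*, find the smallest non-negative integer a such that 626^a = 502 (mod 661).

298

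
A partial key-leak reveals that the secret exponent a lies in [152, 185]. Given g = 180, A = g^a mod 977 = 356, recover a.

Compute 180^152 mod 977 = 57, then multiply by 180 repeatedly:
  180^152=57  180^153=490  180^154=270  180^155=727  180^156=919
  180^157=307  180^158=548  180^159=940  180^160=179  180^161=956
  180^162=128  180^163=569  180^164=812  180^165=587  180^166=144
  180^167=518  180^168=425  180^169=294  180^170=162  180^171=827
  180^172=356
Found 356 at exponent 172.

172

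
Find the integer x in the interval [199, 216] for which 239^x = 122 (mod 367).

216

Compute 239^199 mod 367 = 99, then multiply by 239 repeatedly:
  239^199=99  239^200=173  239^201=243  239^202=91  239^203=96
  239^204=190  239^205=269  239^206=66  239^207=360  239^208=162
  239^209=183  239^210=64  239^211=249  239^212=57  239^213=44
  239^214=240  239^215=108  239^216=122
Found 122 at exponent 216.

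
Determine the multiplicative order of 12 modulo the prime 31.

30

The order of 12 must divide p − 1 = 30 = 2 · 3 · 5.
Divisors: 1, 2, 3, 5, 6, 10, 15, 30.
Check each in increasing order: 12^1 ≡ 12;  12^2 ≡ 20;  12^3 ≡ 23;  12^5 ≡ 26;  12^6 ≡ 2;  12^10 ≡ 25;  12^15 ≡ 30;  12^30 ≡ 1.
Smallest exponent giving 1 is 30.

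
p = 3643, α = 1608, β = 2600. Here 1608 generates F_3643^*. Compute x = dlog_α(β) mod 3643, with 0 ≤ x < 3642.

2339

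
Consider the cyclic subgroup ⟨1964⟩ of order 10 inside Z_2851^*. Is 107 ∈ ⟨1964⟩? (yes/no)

107 ∈ ⟨1964⟩ iff 107^10 ≡ 1 (mod 2851), since |⟨1964⟩| = 10.
107^10 mod 2851 = 1.
Since 1 = 1, 107 lies in the subgroup.

yes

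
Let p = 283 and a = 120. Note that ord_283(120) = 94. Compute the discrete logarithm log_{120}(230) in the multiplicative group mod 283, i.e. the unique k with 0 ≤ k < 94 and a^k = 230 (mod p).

Baby-step giant-step with m = ceil(sqrt(94)) = 10.
Baby table (120^j mod 283 for j=0..9):
  0:1  1:120  2:250  3:2  4:240  5:217  6:4  7:197
  8:151  9:8
Giant step factor: 120^(-10) ≡ 51 (mod 283).
Scan 230·51^i mod 283 for i = 0, 1, …:
  i=0: 230   i=1: 127   i=2: 251   i=3: 66
  i=4: 253   i=5: 168   i=6: 78   i=7: 16
  i=8: 250
Match at i=8, j=2: k = 8·10 + 2 = 82.

82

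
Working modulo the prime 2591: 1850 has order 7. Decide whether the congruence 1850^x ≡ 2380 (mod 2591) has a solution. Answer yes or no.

yes

⟨1850⟩ has order 7; its elements mod 2591 are {1, 474, 891, 1035, 1142, 1850, 2380}.
2380 is in this set.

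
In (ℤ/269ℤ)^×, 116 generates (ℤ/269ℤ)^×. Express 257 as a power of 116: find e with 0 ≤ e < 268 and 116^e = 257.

Baby-step giant-step with m = ceil(sqrt(268)) = 17.
Baby table (116^j mod 269 for j=0..16):
  0:1  1:116  2:6  3:158  4:36  5:141  6:216  7:39
  8:220  9:234  10:244  11:59  12:119  13:85  14:176  15:241
  16:249
Giant step factor: 116^(-17) ≡ 8 (mod 269).
Scan 257·8^i mod 269 for i = 0, 1, …:
  i=0: 257   i=1: 173   i=2: 39
Match at i=2, j=7: e = 2·17 + 7 = 41.

41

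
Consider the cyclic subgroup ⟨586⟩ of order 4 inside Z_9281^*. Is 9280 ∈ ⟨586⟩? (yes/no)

yes

9280 ∈ ⟨586⟩ iff 9280^4 ≡ 1 (mod 9281), since |⟨586⟩| = 4.
9280^4 mod 9281 = 1.
Since 1 = 1, 9280 lies in the subgroup.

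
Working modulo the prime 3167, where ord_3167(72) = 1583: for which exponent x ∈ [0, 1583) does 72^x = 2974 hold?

1112

Baby-step giant-step with m = ceil(sqrt(1583)) = 40.
Baby table (72^j mod 3167 for j=0..39):
  0:1  1:72  2:2017  3:2709  4:1861  5:978  6:742  7:2752
  8:1790  9:2200  10:50  11:433  12:2673  13:2436  14:1207  15:1395
  16:2263  17:1419  18:824  19:2322  20:2500  21:2648  22:636  23:1454
  24:177  25:76  26:2305  27:1276  28:29  29:2088  30:1487  31:2553
  32:130  33:3026  34:2516  35:633  36:1238  37:460  38:1450  39:3056
Giant step factor: 72^(-40) ≡ 2168 (mod 3167).
Scan 2974·2168^i mod 3167 for i = 0, 1, …:
  i=0: 2974   i=1: 2787   i=2: 2747   i=3: 1536
  i=4: 1531   i=5: 192   i=6: 1379   i=7: 24
  i=8: 1360   i=9: 3     …   i=26: 2983
  i=27: 130
Match at i=27, j=32: x = 27·40 + 32 = 1112.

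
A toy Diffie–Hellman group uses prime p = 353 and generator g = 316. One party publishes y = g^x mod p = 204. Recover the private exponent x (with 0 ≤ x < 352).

247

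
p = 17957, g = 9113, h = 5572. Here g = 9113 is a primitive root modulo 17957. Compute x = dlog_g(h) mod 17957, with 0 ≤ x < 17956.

10372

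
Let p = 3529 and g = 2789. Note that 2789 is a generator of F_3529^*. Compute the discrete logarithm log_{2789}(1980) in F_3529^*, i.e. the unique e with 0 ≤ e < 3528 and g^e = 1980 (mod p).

1484

Baby-step giant-step with m = ceil(sqrt(3528)) = 60.
Baby table (2789^j mod 3529 for j=0..59):
  0:1  1:2789  2:605  3:483  4:2538  5:2837  6:375  7:1291
  8:1019  9:1146  10:2449  11:1646  12:2994  13:652  14:993  15:2741
  16:835  17:3204  18:528  19:999  20:1830  21:936  22:2573  23:1640
  24:376  25:551  26:1624  27:1629  28:1458  29:954  30:3369  31:1943
  32:2012  33:358  34:3284  35:1321  36:3522  37:1651  38:2823  39:148
  40:3408  41:1315  42:904  43:1550  44:3454  45:2565  46:502  47:2594
  48:216  49:2494  50:107  51:1987  52:1213  53:2275  54:3362  55:65
  56:1306  57:506  58:3163  59:2636
Giant step factor: 2789^(-60) ≡ 3230 (mod 3529).
Scan 1980·3230^i mod 3529 for i = 0, 1, …:
  i=0: 1980   i=1: 852   i=2: 2869   i=3: 3245
  i=4: 220   i=5: 1271   i=6: 1103   i=7: 1929
  i=8: 1985   i=9: 2886     …   i=23: 3305
  i=24: 3454
Match at i=24, j=44: e = 24·60 + 44 = 1484.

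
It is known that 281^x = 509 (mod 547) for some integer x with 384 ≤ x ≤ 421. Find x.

Compute 281^384 mod 547 = 90, then multiply by 281 repeatedly:
  281^384=90  281^385=128  281^386=413  281^387=89  281^388=394
  281^389=220  281^390=9  281^391=341  281^392=96  281^393=173
  281^394=477  281^395=22  281^396=165  281^397=417  281^398=119
  281^399=72  281^400=540  281^401=221  281^402=290  281^403=534
  281^404=176  281^405=226  281^406=54  281^407=405  281^408=29
  281^409=491  281^410=127  281^411=132  281^412=443  281^413=314
  281^414=167  281^415=432  281^416=505  281^417=232  281^418=99
  281^419=469  281^420=509
Found 509 at exponent 420.

420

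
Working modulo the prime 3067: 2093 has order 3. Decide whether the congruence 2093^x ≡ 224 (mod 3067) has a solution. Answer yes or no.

no

⟨2093⟩ has order 3; its elements mod 3067 are {1, 973, 2093}.
224 is not in this set.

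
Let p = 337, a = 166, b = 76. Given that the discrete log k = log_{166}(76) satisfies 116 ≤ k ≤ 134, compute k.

Compute 166^116 mod 337 = 37, then multiply by 166 repeatedly:
  166^116=37  166^117=76
Found 76 at exponent 117.

117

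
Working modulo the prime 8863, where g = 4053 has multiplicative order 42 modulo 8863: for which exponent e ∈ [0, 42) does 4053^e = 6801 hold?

Baby-step giant-step with m = ceil(sqrt(42)) = 7.
Baby table (4053^j mod 8863 for j=0..6):
  0:1  1:4053  2:3670  3:2396  4:6003  5:1224  6:6455
Giant step factor: 4053^(-7) ≡ 1462 (mod 8863).
Scan 6801·1462^i mod 8863 for i = 0, 1, …:
  i=0: 6801   i=1: 7639   i=2: 838   i=3: 2062
  i=4: 1224
Match at i=4, j=5: e = 4·7 + 5 = 33.

33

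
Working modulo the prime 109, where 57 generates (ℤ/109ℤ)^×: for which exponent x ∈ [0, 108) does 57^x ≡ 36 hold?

Baby-step giant-step with m = ceil(sqrt(108)) = 11.
Baby table (57^j mod 109 for j=0..10):
  0:1  1:57  2:88  3:2  4:5  5:67  6:4  7:10
  8:25  9:8  10:20
Giant step factor: 57^(-11) ≡ 24 (mod 109).
Scan 36·24^i mod 109 for i = 0, 1, …:
  i=0: 36   i=1: 101   i=2: 26   i=3: 79
  i=4: 43   i=5: 51   i=6: 25
Match at i=6, j=8: x = 6·11 + 8 = 74.

74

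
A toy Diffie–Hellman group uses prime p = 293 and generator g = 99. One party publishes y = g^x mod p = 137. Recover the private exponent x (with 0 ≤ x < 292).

4

Baby-step giant-step with m = ceil(sqrt(292)) = 18.
Baby table (99^j mod 293 for j=0..17):
  0:1  1:99  2:132  3:176  4:137  5:85  6:211  7:86
  8:17  9:218  10:193  11:62  12:278  13:273  14:71  15:290
  16:289  17:190
Giant step factor: 99^(-18) ≡ 96 (mod 293).
Scan 137·96^i mod 293 for i = 0, 1, …:
  i=0: 137
Match at i=0, j=4: x = 0·18 + 4 = 4.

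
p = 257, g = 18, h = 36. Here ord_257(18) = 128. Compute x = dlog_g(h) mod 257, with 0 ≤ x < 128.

89

Baby-step giant-step with m = ceil(sqrt(128)) = 12.
Baby table (18^j mod 257 for j=0..11):
  0:1  1:18  2:67  3:178  4:120  5:104  6:73  7:29
  8:8  9:144  10:22  11:139
Giant step factor: 18^(-12) ≡ 34 (mod 257).
Scan 36·34^i mod 257 for i = 0, 1, …:
  i=0: 36   i=1: 196   i=2: 239   i=3: 159
  i=4: 9   i=5: 49   i=6: 124   i=7: 104
Match at i=7, j=5: x = 7·12 + 5 = 89.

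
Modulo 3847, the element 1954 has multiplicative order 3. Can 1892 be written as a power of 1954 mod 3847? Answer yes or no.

yes

⟨1954⟩ has order 3; its elements mod 3847 are {1, 1892, 1954}.
1892 is in this set.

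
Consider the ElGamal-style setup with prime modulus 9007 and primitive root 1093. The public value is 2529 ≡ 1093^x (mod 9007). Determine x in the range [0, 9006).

8979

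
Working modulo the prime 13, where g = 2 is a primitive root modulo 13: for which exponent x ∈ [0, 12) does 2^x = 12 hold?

6

Successive powers of 2 modulo 13:
  2^0=1  2^1=2  2^2=4  2^3=8  2^4=3  2^5=6
  2^6=12
So 2^6 ≡ 12 (mod 13), giving x = 6.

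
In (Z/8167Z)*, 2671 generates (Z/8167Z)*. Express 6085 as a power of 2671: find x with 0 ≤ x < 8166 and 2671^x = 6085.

102

Baby-step giant-step with m = ceil(sqrt(8166)) = 91.
Baby table (2671^j mod 8167 for j=0..90):
  0:1  1:2671  2:4450  3:2965  4:5692  5:4545  6:3533  7:3758
  8:375  9:5251  10:2682  11:1163  12:2913  13:5639  14:1821  15:4526
  16:1786  17:878  18:1209  19:3274  20:6164  21:7539  22:5014  23:6681
  24:56  25:2570  26:4190  27:2700  28:239  29:1343  30:1840  31:6273
  32:4666  33:44  34:3186  35:7959  36:7955  37:5438  38:3972  39:279
  40:2012  41:166  42:2368  43:3670  44:2170  45:5667  46:3106  47:6621
  48:3136  49:5081  50:5964  51:4194  52:5217  53:1705  54:5036  55:107
  56:8119  57:2464  58:6909  59:4686  60:4462  61:2349  62:1923  63:7457
  64:6501  65:1129  66:1936  67:1345  68:7182  69:7006  70:2429  71:3261
  72:4109  73:6858  74:7304  75:6188  76:6307  77:5643  78:4338  79:5992
  80:5479  81:7312  82:3055  83:1072  84:4862  85:872  86:1517  87:1075
  88:4708  89:6055  90:2245
Giant step factor: 2671^(-91) ≡ 1290 (mod 8167).
Scan 6085·1290^i mod 8167 for i = 0, 1, …:
  i=0: 6085   i=1: 1163
Match at i=1, j=11: x = 1·91 + 11 = 102.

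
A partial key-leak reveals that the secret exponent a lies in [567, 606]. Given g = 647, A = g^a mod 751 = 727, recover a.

Compute 647^567 mod 751 = 741, then multiply by 647 repeatedly:
  647^567=741  647^568=289  647^569=735  647^570=162  647^571=425
  647^572=109  647^573=680  647^574=625  647^575=337  647^576=249
  647^577=389  647^578=98  647^579=322  647^580=307  647^581=365
  647^582=341  647^583=584  647^584=95  647^585=634  647^586=152
  647^587=714  647^588=93  647^589=91  647^590=299  647^591=446
  647^592=178  647^593=263  647^594=435  647^595=571  647^596=696
  647^597=463  647^598=663  647^599=140  647^600=460  647^601=224
  647^602=736  647^603=58  647^604=727
Found 727 at exponent 604.

604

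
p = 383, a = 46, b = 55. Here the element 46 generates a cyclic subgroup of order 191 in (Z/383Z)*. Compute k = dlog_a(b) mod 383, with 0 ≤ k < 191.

Baby-step giant-step with m = ceil(sqrt(191)) = 14.
Baby table (46^j mod 383 for j=0..13):
  0:1  1:46  2:201  3:54  4:186  5:130  6:235  7:86
  8:126  9:51  10:48  11:293  12:73  13:294
Giant step factor: 46^(-14) ≡ 103 (mod 383).
Scan 55·103^i mod 383 for i = 0, 1, …:
  i=0: 55   i=1: 303   i=2: 186
Match at i=2, j=4: k = 2·14 + 4 = 32.

32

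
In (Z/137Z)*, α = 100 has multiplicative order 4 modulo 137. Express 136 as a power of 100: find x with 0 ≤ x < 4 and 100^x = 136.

2

Successive powers of 100 modulo 137:
  100^0=1  100^1=100  100^2=136
So 100^2 ≡ 136 (mod 137), giving x = 2.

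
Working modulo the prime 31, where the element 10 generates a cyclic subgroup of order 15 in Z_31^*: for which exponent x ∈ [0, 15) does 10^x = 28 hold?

14

Successive powers of 10 modulo 31:
  10^0=1  10^1=10  10^2=7  10^3=8  10^4=18  10^5=25
  10^6=2  10^7=20  10^8=14  10^9=16  10^10=5  10^11=19
  10^12=4  10^13=9  10^14=28
So 10^14 ≡ 28 (mod 31), giving x = 14.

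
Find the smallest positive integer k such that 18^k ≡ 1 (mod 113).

8

The order of 18 must divide p − 1 = 112 = 2^4 · 7.
Divisors: 1, 2, 4, 7, 8, 14, 16, 28, 56, 112.
Check each in increasing order: 18^1 ≡ 18;  18^2 ≡ 98;  18^4 ≡ 112;  18^7 ≡ 44;  18^8 ≡ 1.
Smallest exponent giving 1 is 8.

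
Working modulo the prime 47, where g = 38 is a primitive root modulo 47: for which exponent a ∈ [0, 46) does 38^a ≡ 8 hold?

Successive powers of 38 modulo 47:
  38^0=1  38^1=38  38^2=34  38^3=23  38^4=28  38^5=30
  38^6=12  38^7=33  38^8=32  38^9=41  38^10=7  38^11=31
  38^12=3  38^13=20  38^14=8
So 38^14 ≡ 8 (mod 47), giving a = 14.

14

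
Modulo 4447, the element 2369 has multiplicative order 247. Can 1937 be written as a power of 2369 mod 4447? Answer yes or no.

no

1937 ∈ ⟨2369⟩ iff 1937^247 ≡ 1 (mod 4447), since |⟨2369⟩| = 247.
1937^247 mod 4447 = 3050.
Since 3050 ≠ 1, 1937 does not lie in the subgroup.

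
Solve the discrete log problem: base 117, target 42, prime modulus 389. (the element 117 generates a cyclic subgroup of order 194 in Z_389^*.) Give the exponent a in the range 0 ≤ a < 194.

22

Baby-step giant-step with m = ceil(sqrt(194)) = 14.
Baby table (117^j mod 389 for j=0..13):
  0:1  1:117  2:74  3:100  4:30  5:9  6:275  7:277
  8:122  9:270  10:81  11:141  12:159  13:320
Giant step factor: 117^(-14) ≡ 77 (mod 389).
Scan 42·77^i mod 389 for i = 0, 1, …:
  i=0: 42   i=1: 122
Match at i=1, j=8: a = 1·14 + 8 = 22.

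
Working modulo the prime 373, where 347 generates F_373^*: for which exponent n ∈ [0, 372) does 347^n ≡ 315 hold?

183

Baby-step giant-step with m = ceil(sqrt(372)) = 20.
Baby table (347^j mod 373 for j=0..19):
  0:1  1:347  2:303  3:328  4:51  5:166  6:160  7:316
  8:363  9:260  10:327  11:77  12:236  13:205  14:265  15:197
  16:100  17:11  18:87  19:349
Giant step factor: 347^(-20) ≡ 107 (mod 373).
Scan 315·107^i mod 373 for i = 0, 1, …:
  i=0: 315   i=1: 135   i=2: 271   i=3: 276
  i=4: 65   i=5: 241   i=6: 50   i=7: 128
  i=8: 268   i=9: 328
Match at i=9, j=3: n = 9·20 + 3 = 183.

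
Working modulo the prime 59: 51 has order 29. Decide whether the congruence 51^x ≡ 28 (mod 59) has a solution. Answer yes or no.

yes

28 ∈ ⟨51⟩ iff 28^29 ≡ 1 (mod 59), since |⟨51⟩| = 29.
28^29 mod 59 = 1.
Since 1 = 1, 28 lies in the subgroup.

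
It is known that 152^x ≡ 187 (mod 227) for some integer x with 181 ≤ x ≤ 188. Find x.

183

Compute 152^181 mod 227 = 137, then multiply by 152 repeatedly:
  152^181=137  152^182=167  152^183=187
Found 187 at exponent 183.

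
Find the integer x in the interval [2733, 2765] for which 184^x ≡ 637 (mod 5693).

Compute 184^2733 mod 5693 = 4496, then multiply by 184 repeatedly:
  184^2733=4496  184^2734=1779  184^2735=2835  184^2736=3577  184^2737=3473
  184^2738=1416  184^2739=4359  184^2740=5036  184^2741=4358  184^2742=4852
  184^2743=4660  184^2744=3490  184^2745=4544  184^2746=4918  184^2747=5418
  184^2748=637
Found 637 at exponent 2748.

2748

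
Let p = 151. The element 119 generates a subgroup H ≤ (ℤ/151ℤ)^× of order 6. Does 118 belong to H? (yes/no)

yes

118 ∈ ⟨119⟩ iff 118^6 ≡ 1 (mod 151), since |⟨119⟩| = 6.
118^6 mod 151 = 1.
Since 1 = 1, 118 lies in the subgroup.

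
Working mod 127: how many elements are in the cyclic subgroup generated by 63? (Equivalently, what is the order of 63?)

The order of 63 must divide p − 1 = 126 = 2 · 3^2 · 7.
Divisors: 1, 2, 3, 6, 7, 9, 14, 18, 21, 42, 63, 126.
Check each in increasing order: 63^1 ≡ 63;  63^2 ≡ 32;  63^3 ≡ 111;  63^6 ≡ 2;  63^7 ≡ 126;  63^9 ≡ 95;  63^14 ≡ 1.
Smallest exponent giving 1 is 14.

14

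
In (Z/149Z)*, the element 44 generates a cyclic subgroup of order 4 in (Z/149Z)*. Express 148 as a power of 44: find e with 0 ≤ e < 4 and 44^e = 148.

2

Successive powers of 44 modulo 149:
  44^0=1  44^1=44  44^2=148
So 44^2 ≡ 148 (mod 149), giving e = 2.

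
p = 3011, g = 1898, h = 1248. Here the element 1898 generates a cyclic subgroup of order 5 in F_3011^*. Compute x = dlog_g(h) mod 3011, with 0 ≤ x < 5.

2

Successive powers of 1898 modulo 3011:
  1898^0=1  1898^1=1898  1898^2=1248
So 1898^2 ≡ 1248 (mod 3011), giving x = 2.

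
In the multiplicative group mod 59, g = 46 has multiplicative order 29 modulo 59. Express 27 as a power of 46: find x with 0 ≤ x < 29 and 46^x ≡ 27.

13

Successive powers of 46 modulo 59:
  46^0=1  46^1=46  46^2=51  46^3=45  46^4=5  46^5=53
  46^6=19  46^7=48  46^8=25  46^9=29  46^10=36  46^11=4
  46^12=7  46^13=27
So 46^13 ≡ 27 (mod 59), giving x = 13.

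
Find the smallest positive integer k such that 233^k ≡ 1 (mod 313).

312

The order of 233 must divide p − 1 = 312 = 2^3 · 3 · 13.
Divisors: 1, 2, 3, 4, 6, 8, 12, 13, 24, 26, 39, 52, 78, 104, 156, 312.
Check each in increasing order: 233^1 ≡ 233;  233^2 ≡ 140;  233^3 ≡ 68;  233^4 ≡ 194;  233^6 ≡ 242;  233^8 ≡ 76;  233^12 ≡ 33;  233^13 ≡ 177;  233^24 ≡ 150;  233^26 ≡ 29;  233^39 ≡ 125;  233^52 ≡ 215;  233^78 ≡ 288;  233^104 ≡ 214;  233^156 ≡ 312;  233^312 ≡ 1.
Smallest exponent giving 1 is 312.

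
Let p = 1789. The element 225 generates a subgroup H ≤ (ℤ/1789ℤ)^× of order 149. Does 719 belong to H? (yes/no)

719 ∈ ⟨225⟩ iff 719^149 ≡ 1 (mod 1789), since |⟨225⟩| = 149.
719^149 mod 1789 = 1.
Since 1 = 1, 719 lies in the subgroup.

yes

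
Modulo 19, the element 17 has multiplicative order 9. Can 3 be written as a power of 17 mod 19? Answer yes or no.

⟨17⟩ has order 9; its elements mod 19 are {1, 4, 5, 6, 7, 9, 11, 16, 17}.
3 is not in this set.

no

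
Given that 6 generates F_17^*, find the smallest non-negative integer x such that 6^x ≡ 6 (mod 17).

Successive powers of 6 modulo 17:
  6^0=1  6^1=6
So 6^1 ≡ 6 (mod 17), giving x = 1.

1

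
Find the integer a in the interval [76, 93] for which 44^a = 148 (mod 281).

83

Compute 44^76 mod 281 = 265, then multiply by 44 repeatedly:
  44^76=265  44^77=139  44^78=215  44^79=187  44^80=79
  44^81=104  44^82=80  44^83=148
Found 148 at exponent 83.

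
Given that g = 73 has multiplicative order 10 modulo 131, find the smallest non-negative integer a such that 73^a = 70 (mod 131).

9

Successive powers of 73 modulo 131:
  73^0=1  73^1=73  73^2=89  73^3=78  73^4=61  73^5=130
  73^6=58  73^7=42  73^8=53  73^9=70
So 73^9 ≡ 70 (mod 131), giving a = 9.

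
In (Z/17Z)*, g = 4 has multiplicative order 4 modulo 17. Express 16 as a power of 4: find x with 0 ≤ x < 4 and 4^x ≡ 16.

2

Successive powers of 4 modulo 17:
  4^0=1  4^1=4  4^2=16
So 4^2 ≡ 16 (mod 17), giving x = 2.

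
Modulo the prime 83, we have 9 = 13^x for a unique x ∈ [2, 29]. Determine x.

Compute 13^2 mod 83 = 3, then multiply by 13 repeatedly:
  13^2=3  13^3=39  13^4=9
Found 9 at exponent 4.

4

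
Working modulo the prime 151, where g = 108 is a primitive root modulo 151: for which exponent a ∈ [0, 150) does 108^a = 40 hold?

134

Baby-step giant-step with m = ceil(sqrt(150)) = 13.
Baby table (108^j mod 151 for j=0..12):
  0:1  1:108  2:37  3:70  4:10  5:23  6:68  7:96
  8:100  9:79  10:76  11:54  12:94
Giant step factor: 108^(-13) ≡ 82 (mod 151).
Scan 40·82^i mod 151 for i = 0, 1, …:
  i=0: 40   i=1: 109   i=2: 29   i=3: 113
  i=4: 55   i=5: 131   i=6: 21   i=7: 61
  i=8: 19   i=9: 48   i=10: 10
Match at i=10, j=4: a = 10·13 + 4 = 134.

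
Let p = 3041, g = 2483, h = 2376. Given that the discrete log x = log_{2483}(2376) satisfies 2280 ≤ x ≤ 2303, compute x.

Compute 2483^2280 mod 3041 = 2267, then multiply by 2483 repeatedly:
  2483^2280=2267  2483^2281=70  2483^2282=473  2483^2283=633  2483^2284=2583
  2483^2285=120  2483^2286=2983  2483^2287=1954  2483^2288=1387  2483^2289=1509
  2483^2290=335  2483^2291=1612  2483^2292=640  2483^2293=1718  2483^2294=2312
  2483^2295=2329  2483^2296=1966  2483^2297=773  2483^2298=488  2483^2299=1386
  2483^2300=2067  2483^2301=2194  2483^2302=1271  2483^2303=2376
Found 2376 at exponent 2303.

2303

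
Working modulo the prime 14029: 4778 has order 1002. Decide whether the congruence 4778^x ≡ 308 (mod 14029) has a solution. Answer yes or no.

308 ∈ ⟨4778⟩ iff 308^1002 ≡ 1 (mod 14029), since |⟨4778⟩| = 1002.
308^1002 mod 14029 = 1.
Since 1 = 1, 308 lies in the subgroup.

yes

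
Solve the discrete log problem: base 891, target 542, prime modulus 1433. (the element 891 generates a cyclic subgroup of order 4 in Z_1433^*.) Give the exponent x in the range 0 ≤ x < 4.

3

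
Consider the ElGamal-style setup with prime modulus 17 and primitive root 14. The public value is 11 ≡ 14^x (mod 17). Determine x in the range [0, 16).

15

Successive powers of 14 modulo 17:
  14^0=1  14^1=14  14^2=9  14^3=7  14^4=13  14^5=12
  14^6=15  14^7=6  14^8=16  14^9=3  14^10=8  14^11=10
  14^12=4  14^13=5  14^14=2  14^15=11
So 14^15 ≡ 11 (mod 17), giving x = 15.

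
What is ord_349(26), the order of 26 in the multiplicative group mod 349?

87

The order of 26 must divide p − 1 = 348 = 2^2 · 3 · 29.
Divisors: 1, 2, 3, 4, 6, 12, 29, 58, 87, 116, 174, 348.
Check each in increasing order: 26^1 ≡ 26;  26^2 ≡ 327;  26^3 ≡ 126;  26^4 ≡ 135;  26^6 ≡ 171;  26^12 ≡ 274;  26^29 ≡ 122;  26^58 ≡ 226;  26^87 ≡ 1.
Smallest exponent giving 1 is 87.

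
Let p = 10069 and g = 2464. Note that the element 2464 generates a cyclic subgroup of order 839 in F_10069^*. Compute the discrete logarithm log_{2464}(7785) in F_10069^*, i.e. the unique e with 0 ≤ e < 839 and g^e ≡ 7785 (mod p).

449

Baby-step giant-step with m = ceil(sqrt(839)) = 29.
Baby table (2464^j mod 10069 for j=0..28):
  0:1  1:2464  2:9758  3:9009  4:6100  5:7452  6:5941  7:8367
  8:5045  9:5734  10:1769  11:9008  12:3636  13:7763  14:7001  15:2267
  16:7662  17:9862  18:3471  19:3963  20:7971  21:5994  22:8062  23:8700
  24:9968  25:2861  26:1204  27:6370  28:8178
Giant step factor: 2464^(-29) ≡ 4378 (mod 10069).
Scan 7785·4378^i mod 10069 for i = 0, 1, …:
  i=0: 7785   i=1: 9234   i=2: 9486   i=3: 5152
  i=4: 896   i=5: 5847   i=6: 2768   i=7: 5297
  i=8: 1359   i=9: 8992     …   i=14: 2497
  i=15: 7001
Match at i=15, j=14: e = 15·29 + 14 = 449.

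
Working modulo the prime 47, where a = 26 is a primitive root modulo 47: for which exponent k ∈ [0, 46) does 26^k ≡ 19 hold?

19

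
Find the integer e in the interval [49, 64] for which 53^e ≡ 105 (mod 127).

Compute 53^49 mod 127 = 105, then multiply by 53 repeatedly:
  53^49=105
Found 105 at exponent 49.

49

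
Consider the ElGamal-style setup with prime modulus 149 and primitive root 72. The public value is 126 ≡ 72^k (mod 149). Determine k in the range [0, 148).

113

Baby-step giant-step with m = ceil(sqrt(148)) = 13.
Baby table (72^j mod 149 for j=0..12):
  0:1  1:72  2:118  3:3  4:67  5:56  6:9  7:52
  8:19  9:27  10:7  11:57  12:81
Giant step factor: 72^(-13) ≡ 71 (mod 149).
Scan 126·71^i mod 149 for i = 0, 1, …:
  i=0: 126   i=1: 6   i=2: 128   i=3: 148
  i=4: 78   i=5: 25   i=6: 136   i=7: 120
  i=8: 27
Match at i=8, j=9: k = 8·13 + 9 = 113.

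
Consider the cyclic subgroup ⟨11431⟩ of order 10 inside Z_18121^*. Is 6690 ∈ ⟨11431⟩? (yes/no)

yes

6690 ∈ ⟨11431⟩ iff 6690^10 ≡ 1 (mod 18121), since |⟨11431⟩| = 10.
6690^10 mod 18121 = 1.
Since 1 = 1, 6690 lies in the subgroup.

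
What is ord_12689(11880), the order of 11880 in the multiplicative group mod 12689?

3172

The order of 11880 must divide p − 1 = 12688 = 2^4 · 13 · 61.
Divisors: 1, 2, 4, 8, 13, 16, 26, 52, 61, 104, 122, 208, 244, 488, 793, 976, 1586, 3172, 6344, 12688.
Check each in increasing order: 11880^1 ≡ 11880;  11880^2 ≡ 7342;  11880^4 ≡ 2092;  11880^8 ≡ 11448;  11880^13 ≡ 7179;  11880^16 ≡ 4712;  11880^26 ≡ 8012;  11880^52 ≡ 11182;  11880^61 ≡ 4321;  11880^104 ≡ 12407;  11880^122 ≡ 5522;  11880^208 ≡ 3390;  11880^244 ≡ 817;  11880^488 ≡ 7661;  11880^793 ≡ 2344;  11880^976 ≡ 4296;  11880^1586 ≡ 12688;  11880^3172 ≡ 1.
Smallest exponent giving 1 is 3172.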